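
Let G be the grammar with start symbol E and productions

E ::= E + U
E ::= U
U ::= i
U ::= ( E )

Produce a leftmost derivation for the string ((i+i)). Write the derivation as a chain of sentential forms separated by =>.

E=>U=>(E)=>(U)=>((E))=>((E+U))=>((U+U))=>((i+U))=>((i+i))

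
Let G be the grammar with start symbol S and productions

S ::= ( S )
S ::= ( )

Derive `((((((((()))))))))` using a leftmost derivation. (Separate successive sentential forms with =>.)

S => (S) => ((S)) => (((S))) => ((((S)))) => (((((S))))) => ((((((S)))))) => (((((((S))))))) => ((((((((S)))))))) => ((((((((()))))))))

S => (S)   [S ::= ( S )]
(S) => ((S))   [S ::= ( S )]
((S)) => (((S)))   [S ::= ( S )]
(((S))) => ((((S))))   [S ::= ( S )]
((((S)))) => (((((S)))))   [S ::= ( S )]
(((((S))))) => ((((((S))))))   [S ::= ( S )]
((((((S)))))) => (((((((S)))))))   [S ::= ( S )]
(((((((S))))))) => ((((((((S))))))))   [S ::= ( S )]
((((((((S)))))))) => ((((((((()))))))))   [S ::= ( )]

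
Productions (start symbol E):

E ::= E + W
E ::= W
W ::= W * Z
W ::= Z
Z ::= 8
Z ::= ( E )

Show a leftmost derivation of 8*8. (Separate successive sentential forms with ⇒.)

E ⇒ W   [E ::= W]
W ⇒ W*Z   [W ::= W * Z]
W*Z ⇒ Z*Z   [W ::= Z]
Z*Z ⇒ 8*Z   [Z ::= 8]
8*Z ⇒ 8*8   [Z ::= 8]

E ⇒ W ⇒ W*Z ⇒ Z*Z ⇒ 8*Z ⇒ 8*8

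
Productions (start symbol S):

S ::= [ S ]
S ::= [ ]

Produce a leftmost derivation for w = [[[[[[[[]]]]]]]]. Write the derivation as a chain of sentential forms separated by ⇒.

S⇒[S]⇒[[S]]⇒[[[S]]]⇒[[[[S]]]]⇒[[[[[S]]]]]⇒[[[[[[S]]]]]]⇒[[[[[[[S]]]]]]]⇒[[[[[[[[]]]]]]]]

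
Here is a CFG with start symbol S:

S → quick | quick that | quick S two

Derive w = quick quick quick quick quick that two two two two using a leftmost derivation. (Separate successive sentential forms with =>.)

S => quick S two => quick quick S two two => quick quick quick S two two two => quick quick quick quick S two two two two => quick quick quick quick quick that two two two two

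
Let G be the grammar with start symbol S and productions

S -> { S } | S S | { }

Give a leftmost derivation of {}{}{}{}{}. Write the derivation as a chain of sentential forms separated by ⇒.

S ⇒ SS   [S -> S S]
SS ⇒ SSS   [S -> S S]
SSS ⇒ SSSS   [S -> S S]
SSSS ⇒ SSSSS   [S -> S S]
SSSSS ⇒ {}SSSS   [S -> { }]
{}SSSS ⇒ {}{}SSS   [S -> { }]
{}{}SSS ⇒ {}{}{}SS   [S -> { }]
{}{}{}SS ⇒ {}{}{}{}S   [S -> { }]
{}{}{}{}S ⇒ {}{}{}{}{}   [S -> { }]

S⇒SS⇒SSS⇒SSSS⇒SSSSS⇒{}SSSS⇒{}{}SSS⇒{}{}{}SS⇒{}{}{}{}S⇒{}{}{}{}{}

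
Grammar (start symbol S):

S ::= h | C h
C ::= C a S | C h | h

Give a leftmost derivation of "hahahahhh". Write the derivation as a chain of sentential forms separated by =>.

S => Ch => Chh => CaShh => CaSaShh => CaSaSaShh => haSaSaShh => hahaSaShh => hahahaShh => hahahahhh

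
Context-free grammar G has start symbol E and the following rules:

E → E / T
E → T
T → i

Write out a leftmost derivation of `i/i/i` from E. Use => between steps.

E => E/T => E/T/T => T/T/T => i/T/T => i/i/T => i/i/i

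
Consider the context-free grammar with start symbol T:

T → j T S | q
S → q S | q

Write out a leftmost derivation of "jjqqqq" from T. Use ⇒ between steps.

T ⇒ jTS   [T → j T S]
jTS ⇒ jjTSS   [T → j T S]
jjTSS ⇒ jjqSS   [T → q]
jjqSS ⇒ jjqqS   [S → q]
jjqqS ⇒ jjqqqS   [S → q S]
jjqqqS ⇒ jjqqqq   [S → q]

T ⇒ jTS ⇒ jjTSS ⇒ jjqSS ⇒ jjqqS ⇒ jjqqqS ⇒ jjqqqq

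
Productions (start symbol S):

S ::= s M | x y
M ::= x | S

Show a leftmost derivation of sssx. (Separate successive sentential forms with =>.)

S => sM => sS => ssM => ssS => sssM => sssx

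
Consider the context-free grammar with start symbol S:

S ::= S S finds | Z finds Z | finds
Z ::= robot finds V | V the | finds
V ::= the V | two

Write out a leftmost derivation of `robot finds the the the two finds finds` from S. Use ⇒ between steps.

S ⇒ Z finds Z ⇒ robot finds V finds Z ⇒ robot finds the V finds Z ⇒ robot finds the the V finds Z ⇒ robot finds the the the V finds Z ⇒ robot finds the the the two finds Z ⇒ robot finds the the the two finds finds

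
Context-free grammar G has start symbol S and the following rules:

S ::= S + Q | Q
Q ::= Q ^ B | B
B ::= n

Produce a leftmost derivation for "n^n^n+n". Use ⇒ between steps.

S⇒S+Q⇒Q+Q⇒Q^B+Q⇒Q^B^B+Q⇒B^B^B+Q⇒n^B^B+Q⇒n^n^B+Q⇒n^n^n+Q⇒n^n^n+B⇒n^n^n+n

S ⇒ S+Q   [S ::= S + Q]
S+Q ⇒ Q+Q   [S ::= Q]
Q+Q ⇒ Q^B+Q   [Q ::= Q ^ B]
Q^B+Q ⇒ Q^B^B+Q   [Q ::= Q ^ B]
Q^B^B+Q ⇒ B^B^B+Q   [Q ::= B]
B^B^B+Q ⇒ n^B^B+Q   [B ::= n]
n^B^B+Q ⇒ n^n^B+Q   [B ::= n]
n^n^B+Q ⇒ n^n^n+Q   [B ::= n]
n^n^n+Q ⇒ n^n^n+B   [Q ::= B]
n^n^n+B ⇒ n^n^n+n   [B ::= n]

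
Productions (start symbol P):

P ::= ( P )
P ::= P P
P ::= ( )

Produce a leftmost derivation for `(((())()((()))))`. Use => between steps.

P=>(P)=>((P))=>((PP))=>(((P)P))=>(((())P))=>(((())PP))=>(((())()P))=>(((())()(P)))=>(((())()((P))))=>(((())()((()))))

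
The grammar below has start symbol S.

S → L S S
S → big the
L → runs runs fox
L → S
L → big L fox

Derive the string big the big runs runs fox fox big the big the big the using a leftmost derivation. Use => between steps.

S => L S S => S S S => big the S S => big the L S S S => big the big L fox S S S => big the big runs runs fox fox S S S => big the big runs runs fox fox big the S S => big the big runs runs fox fox big the big the S => big the big runs runs fox fox big the big the big the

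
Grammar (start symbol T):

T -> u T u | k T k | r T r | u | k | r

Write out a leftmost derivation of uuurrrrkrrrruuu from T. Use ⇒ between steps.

T ⇒ uTu   [T -> u T u]
uTu ⇒ uuTuu   [T -> u T u]
uuTuu ⇒ uuuTuuu   [T -> u T u]
uuuTuuu ⇒ uuurTruuu   [T -> r T r]
uuurTruuu ⇒ uuurrTrruuu   [T -> r T r]
uuurrTrruuu ⇒ uuurrrTrrruuu   [T -> r T r]
uuurrrTrrruuu ⇒ uuurrrrTrrrruuu   [T -> r T r]
uuurrrrTrrrruuu ⇒ uuurrrrkrrrruuu   [T -> k]

T ⇒ uTu ⇒ uuTuu ⇒ uuuTuuu ⇒ uuurTruuu ⇒ uuurrTrruuu ⇒ uuurrrTrrruuu ⇒ uuurrrrTrrrruuu ⇒ uuurrrrkrrrruuu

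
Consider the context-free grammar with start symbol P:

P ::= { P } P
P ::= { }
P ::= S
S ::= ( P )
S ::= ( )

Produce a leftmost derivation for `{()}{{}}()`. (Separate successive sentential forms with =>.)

P=>{P}P=>{S}P=>{()}P=>{()}{P}P=>{()}{{}}P=>{()}{{}}S=>{()}{{}}()

P => {P}P   [P ::= { P } P]
{P}P => {S}P   [P ::= S]
{S}P => {()}P   [S ::= ( )]
{()}P => {()}{P}P   [P ::= { P } P]
{()}{P}P => {()}{{}}P   [P ::= { }]
{()}{{}}P => {()}{{}}S   [P ::= S]
{()}{{}}S => {()}{{}}()   [S ::= ( )]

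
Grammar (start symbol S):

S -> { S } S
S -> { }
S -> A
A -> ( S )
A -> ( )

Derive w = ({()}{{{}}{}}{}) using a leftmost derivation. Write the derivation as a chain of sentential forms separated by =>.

S => A => (S) => ({S}S) => ({A}S) => ({()}S) => ({()}{S}S) => ({()}{{S}S}S) => ({()}{{{}}S}S) => ({()}{{{}}{}}S) => ({()}{{{}}{}}{})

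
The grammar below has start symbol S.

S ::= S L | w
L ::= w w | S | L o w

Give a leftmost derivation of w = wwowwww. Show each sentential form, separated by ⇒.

S ⇒ SL   [S ::= S L]
SL ⇒ SLL   [S ::= S L]
SLL ⇒ SLLL   [S ::= S L]
SLLL ⇒ wLLL   [S ::= w]
wLLL ⇒ wLowLL   [L ::= L o w]
wLowLL ⇒ wSowLL   [L ::= S]
wSowLL ⇒ wwowLL   [S ::= w]
wwowLL ⇒ wwowSL   [L ::= S]
wwowSL ⇒ wwowwL   [S ::= w]
wwowwL ⇒ wwowwww   [L ::= w w]

S ⇒ SL ⇒ SLL ⇒ SLLL ⇒ wLLL ⇒ wLowLL ⇒ wSowLL ⇒ wwowLL ⇒ wwowSL ⇒ wwowwL ⇒ wwowwww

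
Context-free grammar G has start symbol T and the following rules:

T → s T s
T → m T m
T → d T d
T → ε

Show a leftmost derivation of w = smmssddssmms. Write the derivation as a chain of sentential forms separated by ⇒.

T⇒sTs⇒smTms⇒smmTmms⇒smmsTsmms⇒smmssTssmms⇒smmssdTdssmms⇒smmssddssmms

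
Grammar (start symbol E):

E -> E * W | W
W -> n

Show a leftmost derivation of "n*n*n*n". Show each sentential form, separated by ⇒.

E ⇒ E*W   [E -> E * W]
E*W ⇒ E*W*W   [E -> E * W]
E*W*W ⇒ E*W*W*W   [E -> E * W]
E*W*W*W ⇒ W*W*W*W   [E -> W]
W*W*W*W ⇒ n*W*W*W   [W -> n]
n*W*W*W ⇒ n*n*W*W   [W -> n]
n*n*W*W ⇒ n*n*n*W   [W -> n]
n*n*n*W ⇒ n*n*n*n   [W -> n]

E ⇒ E*W ⇒ E*W*W ⇒ E*W*W*W ⇒ W*W*W*W ⇒ n*W*W*W ⇒ n*n*W*W ⇒ n*n*n*W ⇒ n*n*n*n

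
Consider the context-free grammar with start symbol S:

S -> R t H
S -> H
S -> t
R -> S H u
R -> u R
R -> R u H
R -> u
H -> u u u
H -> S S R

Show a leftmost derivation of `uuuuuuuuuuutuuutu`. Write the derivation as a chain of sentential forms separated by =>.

S => H   [S -> H]
H => SSR   [H -> S S R]
SSR => RtHSR   [S -> R t H]
RtHSR => RuHtHSR   [R -> R u H]
RuHtHSR => SHuuHtHSR   [R -> S H u]
SHuuHtHSR => HHuuHtHSR   [S -> H]
HHuuHtHSR => uuuHuuHtHSR   [H -> u u u]
uuuHuuHtHSR => uuuuuuuuHtHSR   [H -> u u u]
uuuuuuuuHtHSR => uuuuuuuuuuutHSR   [H -> u u u]
uuuuuuuuuuutHSR => uuuuuuuuuuutuuuSR   [H -> u u u]
uuuuuuuuuuutuuuSR => uuuuuuuuuuutuuutR   [S -> t]
uuuuuuuuuuutuuutR => uuuuuuuuuuutuuutu   [R -> u]

S => H => SSR => RtHSR => RuHtHSR => SHuuHtHSR => HHuuHtHSR => uuuHuuHtHSR => uuuuuuuuHtHSR => uuuuuuuuuuutHSR => uuuuuuuuuuutuuuSR => uuuuuuuuuuutuuutR => uuuuuuuuuuutuuutu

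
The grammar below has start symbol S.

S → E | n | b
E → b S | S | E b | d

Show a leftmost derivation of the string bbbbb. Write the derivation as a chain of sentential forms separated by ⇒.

S ⇒ E   [S → E]
E ⇒ bS   [E → b S]
bS ⇒ bE   [S → E]
bE ⇒ bbS   [E → b S]
bbS ⇒ bbE   [S → E]
bbE ⇒ bbEb   [E → E b]
bbEb ⇒ bbbSb   [E → b S]
bbbSb ⇒ bbbbb   [S → b]

S⇒E⇒bS⇒bE⇒bbS⇒bbE⇒bbEb⇒bbbSb⇒bbbbb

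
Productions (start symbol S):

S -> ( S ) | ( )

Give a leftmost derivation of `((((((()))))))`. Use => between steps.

S=>(S)=>((S))=>(((S)))=>((((S))))=>(((((S)))))=>((((((S))))))=>((((((()))))))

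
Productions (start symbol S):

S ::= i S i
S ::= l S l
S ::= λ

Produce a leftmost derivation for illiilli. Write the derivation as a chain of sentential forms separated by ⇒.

S ⇒ iSi ⇒ ilSli ⇒ illSlli ⇒ illiSilli ⇒ illiilli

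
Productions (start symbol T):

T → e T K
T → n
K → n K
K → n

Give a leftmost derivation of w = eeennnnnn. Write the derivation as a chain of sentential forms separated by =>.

T=>eTK=>eeTKK=>eeeTKKK=>eeenKKK=>eeennKK=>eeennnKK=>eeennnnK=>eeennnnnK=>eeennnnnn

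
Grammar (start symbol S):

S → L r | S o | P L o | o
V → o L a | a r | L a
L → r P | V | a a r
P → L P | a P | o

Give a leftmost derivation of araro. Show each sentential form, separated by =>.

S => So   [S → S o]
So => Lro   [S → L r]
Lro => Vro   [L → V]
Vro => Laro   [V → L a]
Laro => Varo   [L → V]
Varo => araro   [V → a r]

S=>So=>Lro=>Vro=>Laro=>Varo=>araro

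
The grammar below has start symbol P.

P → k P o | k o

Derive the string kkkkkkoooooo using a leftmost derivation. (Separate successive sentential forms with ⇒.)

P ⇒ kPo   [P → k P o]
kPo ⇒ kkPoo   [P → k P o]
kkPoo ⇒ kkkPooo   [P → k P o]
kkkPooo ⇒ kkkkPoooo   [P → k P o]
kkkkPoooo ⇒ kkkkkPooooo   [P → k P o]
kkkkkPooooo ⇒ kkkkkkoooooo   [P → k o]

P ⇒ kPo ⇒ kkPoo ⇒ kkkPooo ⇒ kkkkPoooo ⇒ kkkkkPooooo ⇒ kkkkkkoooooo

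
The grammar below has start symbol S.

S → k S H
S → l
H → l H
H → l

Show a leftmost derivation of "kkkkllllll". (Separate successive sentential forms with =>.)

S => kSH => kkSHH => kkkSHHH => kkkkSHHHH => kkkklHHHH => kkkkllHHHH => kkkklllHHH => kkkkllllHH => kkkklllllH => kkkkllllll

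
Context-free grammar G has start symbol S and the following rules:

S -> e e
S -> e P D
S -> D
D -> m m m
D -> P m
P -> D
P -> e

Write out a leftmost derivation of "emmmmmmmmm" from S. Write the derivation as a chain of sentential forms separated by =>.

S=>ePD=>eDD=>ePmD=>eDmD=>ePmmD=>eDmmD=>ePmmmD=>eDmmmD=>emmmmmmD=>emmmmmmmmm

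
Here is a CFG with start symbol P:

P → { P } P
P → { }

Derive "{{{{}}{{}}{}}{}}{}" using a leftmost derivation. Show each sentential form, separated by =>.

P => {P}P   [P → { P } P]
{P}P => {{P}P}P   [P → { P } P]
{{P}P}P => {{{P}P}P}P   [P → { P } P]
{{{P}P}P}P => {{{{}}P}P}P   [P → { }]
{{{{}}P}P}P => {{{{}}{P}P}P}P   [P → { P } P]
{{{{}}{P}P}P}P => {{{{}}{{}}P}P}P   [P → { }]
{{{{}}{{}}P}P}P => {{{{}}{{}}{}}P}P   [P → { }]
{{{{}}{{}}{}}P}P => {{{{}}{{}}{}}{}}P   [P → { }]
{{{{}}{{}}{}}{}}P => {{{{}}{{}}{}}{}}{}   [P → { }]

P=>{P}P=>{{P}P}P=>{{{P}P}P}P=>{{{{}}P}P}P=>{{{{}}{P}P}P}P=>{{{{}}{{}}P}P}P=>{{{{}}{{}}{}}P}P=>{{{{}}{{}}{}}{}}P=>{{{{}}{{}}{}}{}}{}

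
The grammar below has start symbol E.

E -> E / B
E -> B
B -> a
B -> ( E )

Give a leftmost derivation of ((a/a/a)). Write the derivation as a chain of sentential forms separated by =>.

E=>B=>(E)=>(B)=>((E))=>((E/B))=>((E/B/B))=>((B/B/B))=>((a/B/B))=>((a/a/B))=>((a/a/a))

E => B   [E -> B]
B => (E)   [B -> ( E )]
(E) => (B)   [E -> B]
(B) => ((E))   [B -> ( E )]
((E)) => ((E/B))   [E -> E / B]
((E/B)) => ((E/B/B))   [E -> E / B]
((E/B/B)) => ((B/B/B))   [E -> B]
((B/B/B)) => ((a/B/B))   [B -> a]
((a/B/B)) => ((a/a/B))   [B -> a]
((a/a/B)) => ((a/a/a))   [B -> a]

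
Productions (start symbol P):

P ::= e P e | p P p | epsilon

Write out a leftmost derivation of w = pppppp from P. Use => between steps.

P => pPp   [P ::= p P p]
pPp => ppPpp   [P ::= p P p]
ppPpp => pppPppp   [P ::= p P p]
pppPppp => pppppp   [P ::= epsilon]

P => pPp => ppPpp => pppPppp => pppppp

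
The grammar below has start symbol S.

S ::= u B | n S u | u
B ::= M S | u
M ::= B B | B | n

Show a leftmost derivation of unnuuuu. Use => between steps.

S => uB => uMS => uBS => uMSS => unSS => unnSuS => unnuuS => unnuuuB => unnuuuu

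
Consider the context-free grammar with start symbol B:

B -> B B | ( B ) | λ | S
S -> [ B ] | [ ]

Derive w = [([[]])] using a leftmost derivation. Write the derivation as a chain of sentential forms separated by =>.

B=>S=>[B]=>[(B)]=>[(S)]=>[([B])]=>[([S])]=>[([[]])]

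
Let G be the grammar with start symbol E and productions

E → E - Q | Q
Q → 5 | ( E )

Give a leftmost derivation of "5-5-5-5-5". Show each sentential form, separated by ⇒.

E⇒E-Q⇒E-Q-Q⇒E-Q-Q-Q⇒E-Q-Q-Q-Q⇒Q-Q-Q-Q-Q⇒5-Q-Q-Q-Q⇒5-5-Q-Q-Q⇒5-5-5-Q-Q⇒5-5-5-5-Q⇒5-5-5-5-5

E ⇒ E-Q   [E → E - Q]
E-Q ⇒ E-Q-Q   [E → E - Q]
E-Q-Q ⇒ E-Q-Q-Q   [E → E - Q]
E-Q-Q-Q ⇒ E-Q-Q-Q-Q   [E → E - Q]
E-Q-Q-Q-Q ⇒ Q-Q-Q-Q-Q   [E → Q]
Q-Q-Q-Q-Q ⇒ 5-Q-Q-Q-Q   [Q → 5]
5-Q-Q-Q-Q ⇒ 5-5-Q-Q-Q   [Q → 5]
5-5-Q-Q-Q ⇒ 5-5-5-Q-Q   [Q → 5]
5-5-5-Q-Q ⇒ 5-5-5-5-Q   [Q → 5]
5-5-5-5-Q ⇒ 5-5-5-5-5   [Q → 5]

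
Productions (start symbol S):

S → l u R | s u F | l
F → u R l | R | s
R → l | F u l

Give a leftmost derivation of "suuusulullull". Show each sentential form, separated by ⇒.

S ⇒ suF ⇒ suuRl ⇒ suuFull ⇒ suuuRlull ⇒ suuuFullull ⇒ suuuRullull ⇒ suuuFulullull ⇒ suuusulullull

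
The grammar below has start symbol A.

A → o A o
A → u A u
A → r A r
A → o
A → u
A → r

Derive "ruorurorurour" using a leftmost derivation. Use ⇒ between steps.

A ⇒ rAr ⇒ ruAur ⇒ ruoAour ⇒ ruorArour ⇒ ruoruAurour ⇒ ruorurArurour ⇒ ruorurorurour

A ⇒ rAr   [A → r A r]
rAr ⇒ ruAur   [A → u A u]
ruAur ⇒ ruoAour   [A → o A o]
ruoAour ⇒ ruorArour   [A → r A r]
ruorArour ⇒ ruoruAurour   [A → u A u]
ruoruAurour ⇒ ruorurArurour   [A → r A r]
ruorurArurour ⇒ ruorurorurour   [A → o]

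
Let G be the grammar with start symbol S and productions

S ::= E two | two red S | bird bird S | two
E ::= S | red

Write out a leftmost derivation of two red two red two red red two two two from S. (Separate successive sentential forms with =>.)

S => two red S => two red E two => two red S two => two red two red S two => two red two red E two two => two red two red S two two => two red two red two red S two two => two red two red two red E two two two => two red two red two red red two two two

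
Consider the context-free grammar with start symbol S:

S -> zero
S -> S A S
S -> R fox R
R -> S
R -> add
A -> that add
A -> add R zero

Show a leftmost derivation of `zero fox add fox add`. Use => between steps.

S => R fox R => S fox R => zero fox R => zero fox S => zero fox R fox R => zero fox add fox R => zero fox add fox add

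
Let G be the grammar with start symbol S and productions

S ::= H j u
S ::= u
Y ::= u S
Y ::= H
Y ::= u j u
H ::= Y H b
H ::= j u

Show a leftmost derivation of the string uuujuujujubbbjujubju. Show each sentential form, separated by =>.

S => Hju   [S ::= H j u]
Hju => YHbju   [H ::= Y H b]
YHbju => uSHbju   [Y ::= u S]
uSHbju => uHjuHbju   [S ::= H j u]
uHjuHbju => uYHbjuHbju   [H ::= Y H b]
uYHbjuHbju => uuSHbjuHbju   [Y ::= u S]
uuSHbjuHbju => uuuHbjuHbju   [S ::= u]
uuuHbjuHbju => uuuYHbbjuHbju   [H ::= Y H b]
uuuYHbbjuHbju => uuuHHbbjuHbju   [Y ::= H]
uuuHHbbjuHbju => uuujuHbbjuHbju   [H ::= j u]
uuujuHbbjuHbju => uuujuYHbbbjuHbju   [H ::= Y H b]
uuujuYHbbbjuHbju => uuujuujuHbbbjuHbju   [Y ::= u j u]
uuujuujuHbbbjuHbju => uuujuujujubbbjuHbju   [H ::= j u]
uuujuujujubbbjuHbju => uuujuujujubbbjujubju   [H ::= j u]

S => Hju => YHbju => uSHbju => uHjuHbju => uYHbjuHbju => uuSHbjuHbju => uuuHbjuHbju => uuuYHbbjuHbju => uuuHHbbjuHbju => uuujuHbbjuHbju => uuujuYHbbbjuHbju => uuujuujuHbbbjuHbju => uuujuujujubbbjuHbju => uuujuujujubbbjujubju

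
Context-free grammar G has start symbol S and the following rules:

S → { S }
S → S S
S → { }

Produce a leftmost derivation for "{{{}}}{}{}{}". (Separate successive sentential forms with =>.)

S => SS   [S → S S]
SS => {S}S   [S → { S }]
{S}S => {{S}}S   [S → { S }]
{{S}}S => {{{}}}S   [S → { }]
{{{}}}S => {{{}}}SS   [S → S S]
{{{}}}SS => {{{}}}SSS   [S → S S]
{{{}}}SSS => {{{}}}{}SS   [S → { }]
{{{}}}{}SS => {{{}}}{}{}S   [S → { }]
{{{}}}{}{}S => {{{}}}{}{}{}   [S → { }]

S => SS => {S}S => {{S}}S => {{{}}}S => {{{}}}SS => {{{}}}SSS => {{{}}}{}SS => {{{}}}{}{}S => {{{}}}{}{}{}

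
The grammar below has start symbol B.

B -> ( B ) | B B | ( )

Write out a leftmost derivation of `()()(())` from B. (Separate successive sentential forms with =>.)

B => BB => ()B => ()BB => ()()B => ()()(B) => ()()(())

B => BB   [B -> B B]
BB => ()B   [B -> ( )]
()B => ()BB   [B -> B B]
()BB => ()()B   [B -> ( )]
()()B => ()()(B)   [B -> ( B )]
()()(B) => ()()(())   [B -> ( )]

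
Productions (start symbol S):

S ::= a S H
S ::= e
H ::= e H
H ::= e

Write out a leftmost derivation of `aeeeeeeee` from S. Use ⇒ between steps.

S ⇒ aSH ⇒ aeH ⇒ aeeH ⇒ aeeeH ⇒ aeeeeH ⇒ aeeeeeH ⇒ aeeeeeeH ⇒ aeeeeeeeH ⇒ aeeeeeeee

S ⇒ aSH   [S ::= a S H]
aSH ⇒ aeH   [S ::= e]
aeH ⇒ aeeH   [H ::= e H]
aeeH ⇒ aeeeH   [H ::= e H]
aeeeH ⇒ aeeeeH   [H ::= e H]
aeeeeH ⇒ aeeeeeH   [H ::= e H]
aeeeeeH ⇒ aeeeeeeH   [H ::= e H]
aeeeeeeH ⇒ aeeeeeeeH   [H ::= e H]
aeeeeeeeH ⇒ aeeeeeeee   [H ::= e]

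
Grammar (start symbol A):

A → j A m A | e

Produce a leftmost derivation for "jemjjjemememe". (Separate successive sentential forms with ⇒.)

A⇒jAmA⇒jemA⇒jemjAmA⇒jemjjAmAmA⇒jemjjjAmAmAmA⇒jemjjjemAmAmA⇒jemjjjememAmA⇒jemjjjemememA⇒jemjjjemememe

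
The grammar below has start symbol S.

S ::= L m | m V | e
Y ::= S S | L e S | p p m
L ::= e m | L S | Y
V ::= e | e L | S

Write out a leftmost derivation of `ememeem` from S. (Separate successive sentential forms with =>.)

S => Lm   [S ::= L m]
Lm => LSm   [L ::= L S]
LSm => LSSm   [L ::= L S]
LSSm => LSSSm   [L ::= L S]
LSSSm => emSSSm   [L ::= e m]
emSSSm => emeSSm   [S ::= e]
emeSSm => ememVSm   [S ::= m V]
ememVSm => ememSSm   [V ::= S]
ememSSm => ememeSm   [S ::= e]
ememeSm => ememeem   [S ::= e]

S=>Lm=>LSm=>LSSm=>LSSSm=>emSSSm=>emeSSm=>ememVSm=>ememSSm=>ememeSm=>ememeem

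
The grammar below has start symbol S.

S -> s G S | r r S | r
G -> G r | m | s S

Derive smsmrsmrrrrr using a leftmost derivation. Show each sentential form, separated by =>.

S=>sGS=>smS=>smsGS=>smsGrS=>smsmrS=>smsmrsGS=>smsmrsmS=>smsmrsmrrS=>smsmrsmrrrrS=>smsmrsmrrrrr

S => sGS   [S -> s G S]
sGS => smS   [G -> m]
smS => smsGS   [S -> s G S]
smsGS => smsGrS   [G -> G r]
smsGrS => smsmrS   [G -> m]
smsmrS => smsmrsGS   [S -> s G S]
smsmrsGS => smsmrsmS   [G -> m]
smsmrsmS => smsmrsmrrS   [S -> r r S]
smsmrsmrrS => smsmrsmrrrrS   [S -> r r S]
smsmrsmrrrrS => smsmrsmrrrrr   [S -> r]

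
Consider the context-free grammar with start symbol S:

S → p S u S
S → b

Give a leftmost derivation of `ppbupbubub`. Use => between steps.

S => pSuS => ppSuSuS => ppbuSuS => ppbupSuSuS => ppbupbuSuS => ppbupbubuS => ppbupbubub

S => pSuS   [S → p S u S]
pSuS => ppSuSuS   [S → p S u S]
ppSuSuS => ppbuSuS   [S → b]
ppbuSuS => ppbupSuSuS   [S → p S u S]
ppbupSuSuS => ppbupbuSuS   [S → b]
ppbupbuSuS => ppbupbubuS   [S → b]
ppbupbubuS => ppbupbubub   [S → b]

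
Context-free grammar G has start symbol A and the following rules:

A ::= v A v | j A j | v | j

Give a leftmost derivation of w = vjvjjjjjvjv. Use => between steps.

A => vAv   [A ::= v A v]
vAv => vjAjv   [A ::= j A j]
vjAjv => vjvAvjv   [A ::= v A v]
vjvAvjv => vjvjAjvjv   [A ::= j A j]
vjvjAjvjv => vjvjjAjjvjv   [A ::= j A j]
vjvjjAjjvjv => vjvjjjjjvjv   [A ::= j]

A => vAv => vjAjv => vjvAvjv => vjvjAjvjv => vjvjjAjjvjv => vjvjjjjjvjv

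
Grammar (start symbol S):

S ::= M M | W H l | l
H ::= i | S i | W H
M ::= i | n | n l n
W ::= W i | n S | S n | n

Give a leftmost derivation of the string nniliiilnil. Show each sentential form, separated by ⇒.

S ⇒ WHl ⇒ WiHl ⇒ WiiHl ⇒ WiiiHl ⇒ nSiiiHl ⇒ nWHliiiHl ⇒ nnHliiiHl ⇒ nniliiiHl ⇒ nniliiiWHl ⇒ nniliiiSnHl ⇒ nniliiilnHl ⇒ nniliiilnil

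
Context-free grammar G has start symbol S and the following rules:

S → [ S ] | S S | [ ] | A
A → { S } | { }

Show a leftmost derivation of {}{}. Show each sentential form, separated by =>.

S => SS => AS => {}S => {}A => {}{}

S => SS   [S → S S]
SS => AS   [S → A]
AS => {}S   [A → { }]
{}S => {}A   [S → A]
{}A => {}{}   [A → { }]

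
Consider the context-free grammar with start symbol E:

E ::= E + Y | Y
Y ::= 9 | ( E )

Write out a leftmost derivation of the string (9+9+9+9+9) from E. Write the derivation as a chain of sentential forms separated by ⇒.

E ⇒ Y   [E ::= Y]
Y ⇒ (E)   [Y ::= ( E )]
(E) ⇒ (E+Y)   [E ::= E + Y]
(E+Y) ⇒ (E+Y+Y)   [E ::= E + Y]
(E+Y+Y) ⇒ (E+Y+Y+Y)   [E ::= E + Y]
(E+Y+Y+Y) ⇒ (E+Y+Y+Y+Y)   [E ::= E + Y]
(E+Y+Y+Y+Y) ⇒ (Y+Y+Y+Y+Y)   [E ::= Y]
(Y+Y+Y+Y+Y) ⇒ (9+Y+Y+Y+Y)   [Y ::= 9]
(9+Y+Y+Y+Y) ⇒ (9+9+Y+Y+Y)   [Y ::= 9]
(9+9+Y+Y+Y) ⇒ (9+9+9+Y+Y)   [Y ::= 9]
(9+9+9+Y+Y) ⇒ (9+9+9+9+Y)   [Y ::= 9]
(9+9+9+9+Y) ⇒ (9+9+9+9+9)   [Y ::= 9]

E⇒Y⇒(E)⇒(E+Y)⇒(E+Y+Y)⇒(E+Y+Y+Y)⇒(E+Y+Y+Y+Y)⇒(Y+Y+Y+Y+Y)⇒(9+Y+Y+Y+Y)⇒(9+9+Y+Y+Y)⇒(9+9+9+Y+Y)⇒(9+9+9+9+Y)⇒(9+9+9+9+9)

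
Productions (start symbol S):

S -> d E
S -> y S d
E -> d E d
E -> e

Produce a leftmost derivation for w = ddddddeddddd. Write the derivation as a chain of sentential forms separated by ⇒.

S ⇒ dE   [S -> d E]
dE ⇒ ddEd   [E -> d E d]
ddEd ⇒ dddEdd   [E -> d E d]
dddEdd ⇒ ddddEddd   [E -> d E d]
ddddEddd ⇒ dddddEdddd   [E -> d E d]
dddddEdddd ⇒ ddddddEddddd   [E -> d E d]
ddddddEddddd ⇒ ddddddeddddd   [E -> e]

S ⇒ dE ⇒ ddEd ⇒ dddEdd ⇒ ddddEddd ⇒ dddddEdddd ⇒ ddddddEddddd ⇒ ddddddeddddd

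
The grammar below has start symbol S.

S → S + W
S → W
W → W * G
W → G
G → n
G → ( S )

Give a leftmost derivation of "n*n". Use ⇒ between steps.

S⇒W⇒W*G⇒G*G⇒n*G⇒n*n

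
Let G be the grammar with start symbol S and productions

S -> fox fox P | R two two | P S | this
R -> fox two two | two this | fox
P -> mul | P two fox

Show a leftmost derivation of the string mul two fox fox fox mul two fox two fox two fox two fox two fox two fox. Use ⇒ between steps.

S ⇒ P S ⇒ P two fox S ⇒ mul two fox S ⇒ mul two fox fox fox P ⇒ mul two fox fox fox P two fox ⇒ mul two fox fox fox P two fox two fox ⇒ mul two fox fox fox P two fox two fox two fox ⇒ mul two fox fox fox P two fox two fox two fox two fox ⇒ mul two fox fox fox P two fox two fox two fox two fox two fox ⇒ mul two fox fox fox P two fox two fox two fox two fox two fox two fox ⇒ mul two fox fox fox mul two fox two fox two fox two fox two fox two fox

S ⇒ P S   [S -> P S]
P S ⇒ P two fox S   [P -> P two fox]
P two fox S ⇒ mul two fox S   [P -> mul]
mul two fox S ⇒ mul two fox fox fox P   [S -> fox fox P]
mul two fox fox fox P ⇒ mul two fox fox fox P two fox   [P -> P two fox]
mul two fox fox fox P two fox ⇒ mul two fox fox fox P two fox two fox   [P -> P two fox]
mul two fox fox fox P two fox two fox ⇒ mul two fox fox fox P two fox two fox two fox   [P -> P two fox]
mul two fox fox fox P two fox two fox two fox ⇒ mul two fox fox fox P two fox two fox two fox two fox   [P -> P two fox]
mul two fox fox fox P two fox two fox two fox two fox ⇒ mul two fox fox fox P two fox two fox two fox two fox two fox   [P -> P two fox]
mul two fox fox fox P two fox two fox two fox two fox two fox ⇒ mul two fox fox fox P two fox two fox two fox two fox two fox two fox   [P -> P two fox]
mul two fox fox fox P two fox two fox two fox two fox two fox two fox ⇒ mul two fox fox fox mul two fox two fox two fox two fox two fox two fox   [P -> mul]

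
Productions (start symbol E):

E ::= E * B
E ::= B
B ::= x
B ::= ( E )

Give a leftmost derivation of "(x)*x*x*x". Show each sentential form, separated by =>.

E=>E*B=>E*B*B=>E*B*B*B=>B*B*B*B=>(E)*B*B*B=>(B)*B*B*B=>(x)*B*B*B=>(x)*x*B*B=>(x)*x*x*B=>(x)*x*x*x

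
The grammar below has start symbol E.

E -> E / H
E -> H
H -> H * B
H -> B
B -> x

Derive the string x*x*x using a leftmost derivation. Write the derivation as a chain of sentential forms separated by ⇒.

E ⇒ H ⇒ H*B ⇒ H*B*B ⇒ B*B*B ⇒ x*B*B ⇒ x*x*B ⇒ x*x*x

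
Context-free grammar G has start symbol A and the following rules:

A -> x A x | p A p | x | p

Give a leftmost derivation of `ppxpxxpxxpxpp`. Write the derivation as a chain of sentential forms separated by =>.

A=>pAp=>ppApp=>ppxAxpp=>ppxpApxpp=>ppxpxAxpxpp=>ppxpxxAxxpxpp=>ppxpxxpxxpxpp

A => pAp   [A -> p A p]
pAp => ppApp   [A -> p A p]
ppApp => ppxAxpp   [A -> x A x]
ppxAxpp => ppxpApxpp   [A -> p A p]
ppxpApxpp => ppxpxAxpxpp   [A -> x A x]
ppxpxAxpxpp => ppxpxxAxxpxpp   [A -> x A x]
ppxpxxAxxpxpp => ppxpxxpxxpxpp   [A -> p]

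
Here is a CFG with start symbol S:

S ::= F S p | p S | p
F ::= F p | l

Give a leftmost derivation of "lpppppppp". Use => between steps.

S => FSp   [S ::= F S p]
FSp => FpSp   [F ::= F p]
FpSp => FppSp   [F ::= F p]
FppSp => FpppSp   [F ::= F p]
FpppSp => FppppSp   [F ::= F p]
FppppSp => FpppppSp   [F ::= F p]
FpppppSp => FppppppSp   [F ::= F p]
FppppppSp => lppppppSp   [F ::= l]
lppppppSp => lpppppppp   [S ::= p]

S => FSp => FpSp => FppSp => FpppSp => FppppSp => FpppppSp => FppppppSp => lppppppSp => lpppppppp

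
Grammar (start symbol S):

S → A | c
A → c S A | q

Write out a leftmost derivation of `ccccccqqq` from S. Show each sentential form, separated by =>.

S => A   [S → A]
A => cSA   [A → c S A]
cSA => ccA   [S → c]
ccA => cccSA   [A → c S A]
cccSA => cccAA   [S → A]
cccAA => ccccSAA   [A → c S A]
ccccSAA => ccccAAA   [S → A]
ccccAAA => cccccSAAA   [A → c S A]
cccccSAAA => ccccccAAA   [S → c]
ccccccAAA => ccccccqAA   [A → q]
ccccccqAA => ccccccqqA   [A → q]
ccccccqqA => ccccccqqq   [A → q]

S => A => cSA => ccA => cccSA => cccAA => ccccSAA => ccccAAA => cccccSAAA => ccccccAAA => ccccccqAA => ccccccqqA => ccccccqqq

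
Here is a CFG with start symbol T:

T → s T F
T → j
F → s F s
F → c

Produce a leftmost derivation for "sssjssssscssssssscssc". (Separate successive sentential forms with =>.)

T => sTF   [T → s T F]
sTF => ssTFF   [T → s T F]
ssTFF => sssTFFF   [T → s T F]
sssTFFF => sssjFFF   [T → j]
sssjFFF => sssjsFsFF   [F → s F s]
sssjsFsFF => sssjssFssFF   [F → s F s]
sssjssFssFF => sssjsssFsssFF   [F → s F s]
sssjsssFsssFF => sssjssssFssssFF   [F → s F s]
sssjssssFssssFF => sssjsssssFsssssFF   [F → s F s]
sssjsssssFsssssFF => sssjssssscsssssFF   [F → c]
sssjssssscsssssFF => sssjssssscssssssFsF   [F → s F s]
sssjssssscssssssFsF => sssjssssscsssssssFssF   [F → s F s]
sssjssssscsssssssFssF => sssjssssscssssssscssF   [F → c]
sssjssssscssssssscssF => sssjssssscssssssscssc   [F → c]

T=>sTF=>ssTFF=>sssTFFF=>sssjFFF=>sssjsFsFF=>sssjssFssFF=>sssjsssFsssFF=>sssjssssFssssFF=>sssjsssssFsssssFF=>sssjssssscsssssFF=>sssjssssscssssssFsF=>sssjssssscsssssssFssF=>sssjssssscssssssscssF=>sssjssssscssssssscssc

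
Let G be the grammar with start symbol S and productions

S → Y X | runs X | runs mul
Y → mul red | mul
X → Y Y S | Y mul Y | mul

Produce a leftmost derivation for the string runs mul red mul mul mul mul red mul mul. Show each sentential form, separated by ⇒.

S ⇒ runs X   [S → runs X]
runs X ⇒ runs Y Y S   [X → Y Y S]
runs Y Y S ⇒ runs mul red Y S   [Y → mul red]
runs mul red Y S ⇒ runs mul red mul S   [Y → mul]
runs mul red mul S ⇒ runs mul red mul Y X   [S → Y X]
runs mul red mul Y X ⇒ runs mul red mul mul X   [Y → mul]
runs mul red mul mul X ⇒ runs mul red mul mul Y Y S   [X → Y Y S]
runs mul red mul mul Y Y S ⇒ runs mul red mul mul mul Y S   [Y → mul]
runs mul red mul mul mul Y S ⇒ runs mul red mul mul mul mul red S   [Y → mul red]
runs mul red mul mul mul mul red S ⇒ runs mul red mul mul mul mul red Y X   [S → Y X]
runs mul red mul mul mul mul red Y X ⇒ runs mul red mul mul mul mul red mul X   [Y → mul]
runs mul red mul mul mul mul red mul X ⇒ runs mul red mul mul mul mul red mul mul   [X → mul]

S ⇒ runs X ⇒ runs Y Y S ⇒ runs mul red Y S ⇒ runs mul red mul S ⇒ runs mul red mul Y X ⇒ runs mul red mul mul X ⇒ runs mul red mul mul Y Y S ⇒ runs mul red mul mul mul Y S ⇒ runs mul red mul mul mul mul red S ⇒ runs mul red mul mul mul mul red Y X ⇒ runs mul red mul mul mul mul red mul X ⇒ runs mul red mul mul mul mul red mul mul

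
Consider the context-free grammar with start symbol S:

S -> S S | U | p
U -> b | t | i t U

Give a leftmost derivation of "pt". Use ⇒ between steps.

S ⇒ SS   [S -> S S]
SS ⇒ pS   [S -> p]
pS ⇒ pU   [S -> U]
pU ⇒ pt   [U -> t]

S⇒SS⇒pS⇒pU⇒pt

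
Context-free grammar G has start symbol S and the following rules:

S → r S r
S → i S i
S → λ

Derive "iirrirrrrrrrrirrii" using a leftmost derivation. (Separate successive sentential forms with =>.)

S => iSi   [S → i S i]
iSi => iiSii   [S → i S i]
iiSii => iirSrii   [S → r S r]
iirSrii => iirrSrrii   [S → r S r]
iirrSrrii => iirriSirrii   [S → i S i]
iirriSirrii => iirrirSrirrii   [S → r S r]
iirrirSrirrii => iirrirrSrrirrii   [S → r S r]
iirrirrSrrirrii => iirrirrrSrrrirrii   [S → r S r]
iirrirrrSrrrirrii => iirrirrrrSrrrrirrii   [S → r S r]
iirrirrrrSrrrrirrii => iirrirrrrrrrrirrii   [S → λ]

S => iSi => iiSii => iirSrii => iirrSrrii => iirriSirrii => iirrirSrirrii => iirrirrSrrirrii => iirrirrrSrrrirrii => iirrirrrrSrrrrirrii => iirrirrrrrrrrirrii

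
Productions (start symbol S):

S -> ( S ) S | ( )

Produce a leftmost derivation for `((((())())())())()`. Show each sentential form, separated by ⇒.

S⇒(S)S⇒((S)S)S⇒(((S)S)S)S⇒((((S)S)S)S)S⇒((((())S)S)S)S⇒((((())())S)S)S⇒((((())())())S)S⇒((((())())())())S⇒((((())())())())()

S ⇒ (S)S   [S -> ( S ) S]
(S)S ⇒ ((S)S)S   [S -> ( S ) S]
((S)S)S ⇒ (((S)S)S)S   [S -> ( S ) S]
(((S)S)S)S ⇒ ((((S)S)S)S)S   [S -> ( S ) S]
((((S)S)S)S)S ⇒ ((((())S)S)S)S   [S -> ( )]
((((())S)S)S)S ⇒ ((((())())S)S)S   [S -> ( )]
((((())())S)S)S ⇒ ((((())())())S)S   [S -> ( )]
((((())())())S)S ⇒ ((((())())())())S   [S -> ( )]
((((())())())())S ⇒ ((((())())())())()   [S -> ( )]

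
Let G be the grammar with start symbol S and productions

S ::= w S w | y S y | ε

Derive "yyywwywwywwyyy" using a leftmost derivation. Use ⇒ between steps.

S ⇒ ySy   [S ::= y S y]
ySy ⇒ yySyy   [S ::= y S y]
yySyy ⇒ yyySyyy   [S ::= y S y]
yyySyyy ⇒ yyywSwyyy   [S ::= w S w]
yyywSwyyy ⇒ yyywwSwwyyy   [S ::= w S w]
yyywwSwwyyy ⇒ yyywwySywwyyy   [S ::= y S y]
yyywwySywwyyy ⇒ yyywwywSwywwyyy   [S ::= w S w]
yyywwywSwywwyyy ⇒ yyywwywwywwyyy   [S ::= ε]

S⇒ySy⇒yySyy⇒yyySyyy⇒yyywSwyyy⇒yyywwSwwyyy⇒yyywwySywwyyy⇒yyywwywSwywwyyy⇒yyywwywwywwyyy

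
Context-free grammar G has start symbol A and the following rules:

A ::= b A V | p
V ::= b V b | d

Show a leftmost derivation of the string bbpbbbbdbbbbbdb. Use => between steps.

A => bAV   [A ::= b A V]
bAV => bbAVV   [A ::= b A V]
bbAVV => bbpVV   [A ::= p]
bbpVV => bbpbVbV   [V ::= b V b]
bbpbVbV => bbpbbVbbV   [V ::= b V b]
bbpbbVbbV => bbpbbbVbbbV   [V ::= b V b]
bbpbbbVbbbV => bbpbbbbVbbbbV   [V ::= b V b]
bbpbbbbVbbbbV => bbpbbbbdbbbbV   [V ::= d]
bbpbbbbdbbbbV => bbpbbbbdbbbbbVb   [V ::= b V b]
bbpbbbbdbbbbbVb => bbpbbbbdbbbbbdb   [V ::= d]

A => bAV => bbAVV => bbpVV => bbpbVbV => bbpbbVbbV => bbpbbbVbbbV => bbpbbbbVbbbbV => bbpbbbbdbbbbV => bbpbbbbdbbbbbVb => bbpbbbbdbbbbbdb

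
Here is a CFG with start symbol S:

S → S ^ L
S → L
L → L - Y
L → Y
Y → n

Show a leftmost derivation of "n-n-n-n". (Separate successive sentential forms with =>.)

S => L => L-Y => L-Y-Y => L-Y-Y-Y => Y-Y-Y-Y => n-Y-Y-Y => n-n-Y-Y => n-n-n-Y => n-n-n-n

S => L   [S → L]
L => L-Y   [L → L - Y]
L-Y => L-Y-Y   [L → L - Y]
L-Y-Y => L-Y-Y-Y   [L → L - Y]
L-Y-Y-Y => Y-Y-Y-Y   [L → Y]
Y-Y-Y-Y => n-Y-Y-Y   [Y → n]
n-Y-Y-Y => n-n-Y-Y   [Y → n]
n-n-Y-Y => n-n-n-Y   [Y → n]
n-n-n-Y => n-n-n-n   [Y → n]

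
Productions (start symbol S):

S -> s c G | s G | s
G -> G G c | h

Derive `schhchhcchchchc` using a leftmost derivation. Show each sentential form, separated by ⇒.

S ⇒ scG ⇒ scGGc ⇒ scGGcGc ⇒ scGGcGcGc ⇒ scGGcGcGcGc ⇒ scGGcGcGcGcGc ⇒ schGcGcGcGcGc ⇒ schhcGcGcGcGc ⇒ schhcGGccGcGcGc ⇒ schhchGccGcGcGc ⇒ schhchhccGcGcGc ⇒ schhchhcchcGcGc ⇒ schhchhcchchcGc ⇒ schhchhcchchchc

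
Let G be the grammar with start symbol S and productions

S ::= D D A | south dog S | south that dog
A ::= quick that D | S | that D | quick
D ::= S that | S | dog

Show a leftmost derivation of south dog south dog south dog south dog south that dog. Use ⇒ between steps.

S ⇒ south dog S ⇒ south dog south dog S ⇒ south dog south dog south dog S ⇒ south dog south dog south dog south dog S ⇒ south dog south dog south dog south dog south that dog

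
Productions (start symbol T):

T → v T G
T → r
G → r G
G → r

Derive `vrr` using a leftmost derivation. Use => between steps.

T => vTG   [T → v T G]
vTG => vrG   [T → r]
vrG => vrr   [G → r]

T=>vTG=>vrG=>vrr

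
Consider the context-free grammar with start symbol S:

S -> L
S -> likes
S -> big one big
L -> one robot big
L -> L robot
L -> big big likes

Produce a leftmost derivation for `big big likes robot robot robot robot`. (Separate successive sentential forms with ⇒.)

S ⇒ L ⇒ L robot ⇒ L robot robot ⇒ L robot robot robot ⇒ L robot robot robot robot ⇒ big big likes robot robot robot robot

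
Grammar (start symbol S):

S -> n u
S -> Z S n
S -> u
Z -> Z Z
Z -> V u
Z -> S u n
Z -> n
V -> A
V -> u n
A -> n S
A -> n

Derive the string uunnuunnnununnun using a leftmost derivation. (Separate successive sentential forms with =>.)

S => ZSn   [S -> Z S n]
ZSn => ZZSn   [Z -> Z Z]
ZZSn => SunZSn   [Z -> S u n]
SunZSn => uunZSn   [S -> u]
uunZSn => uunSunSn   [Z -> S u n]
uunSunSn => uunZSnunSn   [S -> Z S n]
uunZSnunSn => uunZZSnunSn   [Z -> Z Z]
uunZZSnunSn => uunSunZSnunSn   [Z -> S u n]
uunSunZSnunSn => uunnuunZSnunSn   [S -> n u]
uunnuunZSnunSn => uunnuunnSnunSn   [Z -> n]
uunnuunnSnunSn => uunnuunnnununSn   [S -> n u]
uunnuunnnununSn => uunnuunnnununnun   [S -> n u]

S => ZSn => ZZSn => SunZSn => uunZSn => uunSunSn => uunZSnunSn => uunZZSnunSn => uunSunZSnunSn => uunnuunZSnunSn => uunnuunnSnunSn => uunnuunnnununSn => uunnuunnnununnun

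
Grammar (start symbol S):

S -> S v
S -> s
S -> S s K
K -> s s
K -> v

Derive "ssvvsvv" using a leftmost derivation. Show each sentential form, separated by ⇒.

S ⇒ Sv ⇒ SsKv ⇒ SvsKv ⇒ SsKvsKv ⇒ ssKvsKv ⇒ ssvvsKv ⇒ ssvvsvv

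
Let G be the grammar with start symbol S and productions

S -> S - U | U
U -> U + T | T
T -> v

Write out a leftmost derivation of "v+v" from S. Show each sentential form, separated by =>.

S=>U=>U+T=>T+T=>v+T=>v+v

S => U   [S -> U]
U => U+T   [U -> U + T]
U+T => T+T   [U -> T]
T+T => v+T   [T -> v]
v+T => v+v   [T -> v]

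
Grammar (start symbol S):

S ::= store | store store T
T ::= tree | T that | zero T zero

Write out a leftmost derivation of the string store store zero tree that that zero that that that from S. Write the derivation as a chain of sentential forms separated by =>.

S => store store T => store store T that => store store T that that => store store T that that that => store store zero T zero that that that => store store zero T that zero that that that => store store zero T that that zero that that that => store store zero tree that that zero that that that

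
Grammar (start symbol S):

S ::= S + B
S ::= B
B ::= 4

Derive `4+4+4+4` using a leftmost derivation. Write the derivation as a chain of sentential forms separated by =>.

S => S+B   [S ::= S + B]
S+B => S+B+B   [S ::= S + B]
S+B+B => S+B+B+B   [S ::= S + B]
S+B+B+B => B+B+B+B   [S ::= B]
B+B+B+B => 4+B+B+B   [B ::= 4]
4+B+B+B => 4+4+B+B   [B ::= 4]
4+4+B+B => 4+4+4+B   [B ::= 4]
4+4+4+B => 4+4+4+4   [B ::= 4]

S => S+B => S+B+B => S+B+B+B => B+B+B+B => 4+B+B+B => 4+4+B+B => 4+4+4+B => 4+4+4+4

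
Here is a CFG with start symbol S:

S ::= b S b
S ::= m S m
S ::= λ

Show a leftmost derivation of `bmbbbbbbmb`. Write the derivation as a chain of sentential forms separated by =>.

S => bSb   [S ::= b S b]
bSb => bmSmb   [S ::= m S m]
bmSmb => bmbSbmb   [S ::= b S b]
bmbSbmb => bmbbSbbmb   [S ::= b S b]
bmbbSbbmb => bmbbbSbbbmb   [S ::= b S b]
bmbbbSbbbmb => bmbbbbbbmb   [S ::= λ]

S => bSb => bmSmb => bmbSbmb => bmbbSbbmb => bmbbbSbbbmb => bmbbbbbbmb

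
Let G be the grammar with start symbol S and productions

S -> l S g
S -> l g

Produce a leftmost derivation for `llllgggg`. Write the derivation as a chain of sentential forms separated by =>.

S => lSg   [S -> l S g]
lSg => llSgg   [S -> l S g]
llSgg => lllSggg   [S -> l S g]
lllSggg => llllgggg   [S -> l g]

S=>lSg=>llSgg=>lllSggg=>llllgggg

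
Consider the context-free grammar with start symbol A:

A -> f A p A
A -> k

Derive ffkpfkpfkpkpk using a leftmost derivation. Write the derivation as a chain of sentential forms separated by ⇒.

A ⇒ fApA   [A -> f A p A]
fApA ⇒ ffApApA   [A -> f A p A]
ffApApA ⇒ ffkpApA   [A -> k]
ffkpApA ⇒ ffkpfApApA   [A -> f A p A]
ffkpfApApA ⇒ ffkpfkpApA   [A -> k]
ffkpfkpApA ⇒ ffkpfkpfApApA   [A -> f A p A]
ffkpfkpfApApA ⇒ ffkpfkpfkpApA   [A -> k]
ffkpfkpfkpApA ⇒ ffkpfkpfkpkpA   [A -> k]
ffkpfkpfkpkpA ⇒ ffkpfkpfkpkpk   [A -> k]

A ⇒ fApA ⇒ ffApApA ⇒ ffkpApA ⇒ ffkpfApApA ⇒ ffkpfkpApA ⇒ ffkpfkpfApApA ⇒ ffkpfkpfkpApA ⇒ ffkpfkpfkpkpA ⇒ ffkpfkpfkpkpk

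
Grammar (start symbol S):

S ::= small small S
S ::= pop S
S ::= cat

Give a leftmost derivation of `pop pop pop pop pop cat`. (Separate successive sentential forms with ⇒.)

S ⇒ pop S ⇒ pop pop S ⇒ pop pop pop S ⇒ pop pop pop pop S ⇒ pop pop pop pop pop S ⇒ pop pop pop pop pop cat

S ⇒ pop S   [S ::= pop S]
pop S ⇒ pop pop S   [S ::= pop S]
pop pop S ⇒ pop pop pop S   [S ::= pop S]
pop pop pop S ⇒ pop pop pop pop S   [S ::= pop S]
pop pop pop pop S ⇒ pop pop pop pop pop S   [S ::= pop S]
pop pop pop pop pop S ⇒ pop pop pop pop pop cat   [S ::= cat]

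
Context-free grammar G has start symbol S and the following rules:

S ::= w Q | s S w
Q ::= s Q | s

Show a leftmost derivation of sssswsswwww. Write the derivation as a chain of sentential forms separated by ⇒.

S ⇒ sSw   [S ::= s S w]
sSw ⇒ ssSww   [S ::= s S w]
ssSww ⇒ sssSwww   [S ::= s S w]
sssSwww ⇒ ssssSwwww   [S ::= s S w]
ssssSwwww ⇒ sssswQwwww   [S ::= w Q]
sssswQwwww ⇒ sssswsQwwww   [Q ::= s Q]
sssswsQwwww ⇒ sssswsswwww   [Q ::= s]

S ⇒ sSw ⇒ ssSww ⇒ sssSwww ⇒ ssssSwwww ⇒ sssswQwwww ⇒ sssswsQwwww ⇒ sssswsswwww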